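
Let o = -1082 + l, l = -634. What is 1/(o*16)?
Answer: -1/27456 ≈ -3.6422e-5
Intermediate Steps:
o = -1716 (o = -1082 - 634 = -1716)
1/(o*16) = 1/(-1716*16) = 1/(-27456) = -1/27456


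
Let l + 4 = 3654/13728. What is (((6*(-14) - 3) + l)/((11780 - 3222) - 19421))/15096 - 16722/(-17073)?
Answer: 697129790399495/711762360236928 ≈ 0.97944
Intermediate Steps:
l = -8543/2288 (l = -4 + 3654/13728 = -4 + 3654*(1/13728) = -4 + 609/2288 = -8543/2288 ≈ -3.7338)
(((6*(-14) - 3) + l)/((11780 - 3222) - 19421))/15096 - 16722/(-17073) = (((6*(-14) - 3) - 8543/2288)/((11780 - 3222) - 19421))/15096 - 16722/(-17073) = (((-84 - 3) - 8543/2288)/(8558 - 19421))*(1/15096) - 16722*(-1/17073) = ((-87 - 8543/2288)/(-10863))*(1/15096) + 1858/1897 = -207599/2288*(-1/10863)*(1/15096) + 1858/1897 = (207599/24854544)*(1/15096) + 1858/1897 = 207599/375204196224 + 1858/1897 = 697129790399495/711762360236928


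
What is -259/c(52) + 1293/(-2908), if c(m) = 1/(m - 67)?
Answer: 11296287/2908 ≈ 3884.6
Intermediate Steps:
c(m) = 1/(-67 + m)
-259/c(52) + 1293/(-2908) = -259/(1/(-67 + 52)) + 1293/(-2908) = -259/(1/(-15)) + 1293*(-1/2908) = -259/(-1/15) - 1293/2908 = -259*(-15) - 1293/2908 = 3885 - 1293/2908 = 11296287/2908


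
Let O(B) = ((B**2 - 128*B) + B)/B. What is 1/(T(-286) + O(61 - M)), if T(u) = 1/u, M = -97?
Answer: 286/8865 ≈ 0.032262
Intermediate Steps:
O(B) = (B**2 - 127*B)/B
1/(T(-286) + O(61 - M)) = 1/(1/(-286) + (-127 + (61 - 1*(-97)))) = 1/(-1/286 + (-127 + (61 + 97))) = 1/(-1/286 + (-127 + 158)) = 1/(-1/286 + 31) = 1/(8865/286) = 286/8865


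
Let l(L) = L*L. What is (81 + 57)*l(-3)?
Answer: 1242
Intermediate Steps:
l(L) = L²
(81 + 57)*l(-3) = (81 + 57)*(-3)² = 138*9 = 1242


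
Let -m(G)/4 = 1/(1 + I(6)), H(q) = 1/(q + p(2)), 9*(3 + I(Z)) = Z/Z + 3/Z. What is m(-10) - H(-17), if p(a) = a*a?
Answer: 323/143 ≈ 2.2587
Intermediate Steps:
p(a) = a²
I(Z) = -26/9 + 1/(3*Z) (I(Z) = -3 + (Z/Z + 3/Z)/9 = -3 + (1 + 3/Z)/9 = -3 + (⅑ + 1/(3*Z)) = -26/9 + 1/(3*Z))
H(q) = 1/(4 + q) (H(q) = 1/(q + 2²) = 1/(q + 4) = 1/(4 + q))
m(G) = 24/11 (m(G) = -4/(1 + (⅑)*(3 - 26*6)/6) = -4/(1 + (⅑)*(⅙)*(3 - 156)) = -4/(1 + (⅑)*(⅙)*(-153)) = -4/(1 - 17/6) = -4/(-11/6) = -4*(-6/11) = 24/11)
m(-10) - H(-17) = 24/11 - 1/(4 - 17) = 24/11 - 1/(-13) = 24/11 - 1*(-1/13) = 24/11 + 1/13 = 323/143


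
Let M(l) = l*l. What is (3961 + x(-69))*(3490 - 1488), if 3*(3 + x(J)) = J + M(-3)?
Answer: 7883876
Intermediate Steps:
M(l) = l²
x(J) = J/3 (x(J) = -3 + (J + (-3)²)/3 = -3 + (J + 9)/3 = -3 + (9 + J)/3 = -3 + (3 + J/3) = J/3)
(3961 + x(-69))*(3490 - 1488) = (3961 + (⅓)*(-69))*(3490 - 1488) = (3961 - 23)*2002 = 3938*2002 = 7883876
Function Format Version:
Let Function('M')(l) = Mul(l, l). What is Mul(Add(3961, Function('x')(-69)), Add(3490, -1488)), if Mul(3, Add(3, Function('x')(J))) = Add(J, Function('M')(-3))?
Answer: 7883876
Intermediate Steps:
Function('M')(l) = Pow(l, 2)
Function('x')(J) = Mul(Rational(1, 3), J) (Function('x')(J) = Add(-3, Mul(Rational(1, 3), Add(J, Pow(-3, 2)))) = Add(-3, Mul(Rational(1, 3), Add(J, 9))) = Add(-3, Mul(Rational(1, 3), Add(9, J))) = Add(-3, Add(3, Mul(Rational(1, 3), J))) = Mul(Rational(1, 3), J))
Mul(Add(3961, Function('x')(-69)), Add(3490, -1488)) = Mul(Add(3961, Mul(Rational(1, 3), -69)), Add(3490, -1488)) = Mul(Add(3961, -23), 2002) = Mul(3938, 2002) = 7883876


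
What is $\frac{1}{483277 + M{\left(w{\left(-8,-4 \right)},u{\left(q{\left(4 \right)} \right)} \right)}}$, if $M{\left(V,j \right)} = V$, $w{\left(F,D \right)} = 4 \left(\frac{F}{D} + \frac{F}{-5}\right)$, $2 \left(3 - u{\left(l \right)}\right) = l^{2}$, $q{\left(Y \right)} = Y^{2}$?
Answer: $\frac{5}{2416457} \approx 2.0691 \cdot 10^{-6}$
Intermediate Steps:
$u{\left(l \right)} = 3 - \frac{l^{2}}{2}$
$w{\left(F,D \right)} = - \frac{4 F}{5} + \frac{4 F}{D}$ ($w{\left(F,D \right)} = 4 \left(\frac{F}{D} + F \left(- \frac{1}{5}\right)\right) = 4 \left(\frac{F}{D} - \frac{F}{5}\right) = 4 \left(- \frac{F}{5} + \frac{F}{D}\right) = - \frac{4 F}{5} + \frac{4 F}{D}$)
$\frac{1}{483277 + M{\left(w{\left(-8,-4 \right)},u{\left(q{\left(4 \right)} \right)} \right)}} = \frac{1}{483277 + \frac{4}{5} \left(-8\right) \frac{1}{-4} \left(5 - -4\right)} = \frac{1}{483277 + \frac{4}{5} \left(-8\right) \left(- \frac{1}{4}\right) \left(5 + 4\right)} = \frac{1}{483277 + \frac{4}{5} \left(-8\right) \left(- \frac{1}{4}\right) 9} = \frac{1}{483277 + \frac{72}{5}} = \frac{1}{\frac{2416457}{5}} = \frac{5}{2416457}$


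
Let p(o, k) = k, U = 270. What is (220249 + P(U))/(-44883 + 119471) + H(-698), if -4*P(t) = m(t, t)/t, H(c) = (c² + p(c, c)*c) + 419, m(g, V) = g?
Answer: 290842466099/298352 ≈ 9.7483e+5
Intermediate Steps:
H(c) = 419 + 2*c² (H(c) = (c² + c*c) + 419 = (c² + c²) + 419 = 2*c² + 419 = 419 + 2*c²)
P(t) = -¼ (P(t) = -t/(4*t) = -¼*1 = -¼)
(220249 + P(U))/(-44883 + 119471) + H(-698) = (220249 - ¼)/(-44883 + 119471) + (419 + 2*(-698)²) = (880995/4)/74588 + (419 + 2*487204) = (880995/4)*(1/74588) + (419 + 974408) = 880995/298352 + 974827 = 290842466099/298352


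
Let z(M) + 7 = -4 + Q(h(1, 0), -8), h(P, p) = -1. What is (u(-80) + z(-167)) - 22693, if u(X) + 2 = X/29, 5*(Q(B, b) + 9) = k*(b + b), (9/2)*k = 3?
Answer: -9883153/435 ≈ -22720.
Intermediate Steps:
k = 2/3 (k = (2/9)*3 = 2/3 ≈ 0.66667)
Q(B, b) = -9 + 4*b/15 (Q(B, b) = -9 + (2*(b + b)/3)/5 = -9 + (2*(2*b)/3)/5 = -9 + (4*b/3)/5 = -9 + 4*b/15)
u(X) = -2 + X/29
z(M) = -332/15 (z(M) = -7 + (-4 + (-9 + (4/15)*(-8))) = -7 + (-4 + (-9 - 32/15)) = -7 + (-4 - 167/15) = -7 - 227/15 = -332/15)
(u(-80) + z(-167)) - 22693 = ((-2 + (1/29)*(-80)) - 332/15) - 22693 = ((-2 - 80/29) - 332/15) - 22693 = (-138/29 - 332/15) - 22693 = -11698/435 - 22693 = -9883153/435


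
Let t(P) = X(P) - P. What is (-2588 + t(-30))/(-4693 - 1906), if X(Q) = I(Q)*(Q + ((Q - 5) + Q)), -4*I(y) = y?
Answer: 6541/13198 ≈ 0.49561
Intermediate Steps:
I(y) = -y/4
X(Q) = -Q*(-5 + 3*Q)/4 (X(Q) = (-Q/4)*(Q + ((Q - 5) + Q)) = (-Q/4)*(Q + ((-5 + Q) + Q)) = (-Q/4)*(Q + (-5 + 2*Q)) = (-Q/4)*(-5 + 3*Q) = -Q*(-5 + 3*Q)/4)
t(P) = -P + P*(5 - 3*P)/4 (t(P) = P*(5 - 3*P)/4 - P = -P + P*(5 - 3*P)/4)
(-2588 + t(-30))/(-4693 - 1906) = (-2588 + (¼)*(-30)*(1 - 3*(-30)))/(-4693 - 1906) = (-2588 + (¼)*(-30)*(1 + 90))/(-6599) = (-2588 + (¼)*(-30)*91)*(-1/6599) = (-2588 - 1365/2)*(-1/6599) = -6541/2*(-1/6599) = 6541/13198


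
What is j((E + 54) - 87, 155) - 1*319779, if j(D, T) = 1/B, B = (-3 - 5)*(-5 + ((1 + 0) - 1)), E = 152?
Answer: -12791159/40 ≈ -3.1978e+5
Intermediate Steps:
B = 40 (B = -8*(-5 + (1 - 1)) = -8*(-5 + 0) = -8*(-5) = 40)
j(D, T) = 1/40
j((E + 54) - 87, 155) - 1*319779 = 1/40 - 1*319779 = 1/40 - 319779 = -12791159/40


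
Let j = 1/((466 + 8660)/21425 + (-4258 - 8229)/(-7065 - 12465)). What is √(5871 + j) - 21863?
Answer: -21863 + √46671628811676355821/89152951 ≈ -21786.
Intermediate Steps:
j = 83686050/89152951 (j = 1/(9126*(1/21425) - 12487/(-19530)) = 1/(9126/21425 - 12487*(-1/19530)) = 1/(9126/21425 + 12487/19530) = 1/(89152951/83686050) = 83686050/89152951 ≈ 0.93868)
√(5871 + j) - 21863 = √(5871 + 83686050/89152951) - 21863 = √(523500661371/89152951) - 21863 = √46671628811676355821/89152951 - 21863 = -21863 + √46671628811676355821/89152951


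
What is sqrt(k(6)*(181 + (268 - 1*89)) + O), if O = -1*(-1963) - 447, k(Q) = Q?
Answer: 2*sqrt(919) ≈ 60.630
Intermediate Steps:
O = 1516 (O = 1963 - 447 = 1516)
sqrt(k(6)*(181 + (268 - 1*89)) + O) = sqrt(6*(181 + (268 - 1*89)) + 1516) = sqrt(6*(181 + (268 - 89)) + 1516) = sqrt(6*(181 + 179) + 1516) = sqrt(6*360 + 1516) = sqrt(2160 + 1516) = sqrt(3676) = 2*sqrt(919)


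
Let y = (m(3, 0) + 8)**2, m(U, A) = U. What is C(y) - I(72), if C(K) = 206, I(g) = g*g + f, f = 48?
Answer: -5026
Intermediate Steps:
I(g) = 48 + g**2 (I(g) = g*g + 48 = g**2 + 48 = 48 + g**2)
y = 121 (y = (3 + 8)**2 = 11**2 = 121)
C(y) - I(72) = 206 - (48 + 72**2) = 206 - (48 + 5184) = 206 - 1*5232 = 206 - 5232 = -5026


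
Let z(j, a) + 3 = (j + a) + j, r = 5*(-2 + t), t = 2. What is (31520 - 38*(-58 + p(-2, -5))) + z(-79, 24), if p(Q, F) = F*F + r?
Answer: 32637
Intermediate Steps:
r = 0 (r = 5*(-2 + 2) = 5*0 = 0)
z(j, a) = -3 + a + 2*j (z(j, a) = -3 + ((j + a) + j) = -3 + ((a + j) + j) = -3 + (a + 2*j) = -3 + a + 2*j)
p(Q, F) = F**2 (p(Q, F) = F*F + 0 = F**2 + 0 = F**2)
(31520 - 38*(-58 + p(-2, -5))) + z(-79, 24) = (31520 - 38*(-58 + (-5)**2)) + (-3 + 24 + 2*(-79)) = (31520 - 38*(-58 + 25)) + (-3 + 24 - 158) = (31520 - 38*(-33)) - 137 = (31520 + 1254) - 137 = 32774 - 137 = 32637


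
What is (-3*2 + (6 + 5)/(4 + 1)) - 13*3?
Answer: -214/5 ≈ -42.800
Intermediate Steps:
(-3*2 + (6 + 5)/(4 + 1)) - 13*3 = (-6 + 11/5) - 39 = -19/5 - 39 = -214/5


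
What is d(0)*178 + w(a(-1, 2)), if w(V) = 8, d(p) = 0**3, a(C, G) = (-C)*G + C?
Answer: 8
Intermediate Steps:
a(C, G) = C - C*G (a(C, G) = -C*G + C = C - C*G)
d(p) = 0
d(0)*178 + w(a(-1, 2)) = 0*178 + 8 = 0 + 8 = 8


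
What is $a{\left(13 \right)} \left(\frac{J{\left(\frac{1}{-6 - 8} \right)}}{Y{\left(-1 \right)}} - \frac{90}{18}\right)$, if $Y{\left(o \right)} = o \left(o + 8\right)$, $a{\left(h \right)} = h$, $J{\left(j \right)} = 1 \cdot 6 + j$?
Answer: $- \frac{7449}{98} \approx -76.01$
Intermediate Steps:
$J{\left(j \right)} = 6 + j$
$Y{\left(o \right)} = o \left(8 + o\right)$
$a{\left(13 \right)} \left(\frac{J{\left(\frac{1}{-6 - 8} \right)}}{Y{\left(-1 \right)}} - \frac{90}{18}\right) = 13 \left(\frac{6 + \frac{1}{-6 - 8}}{\left(-1\right) \left(8 - 1\right)} - \frac{90}{18}\right) = 13 \left(\frac{6 + \frac{1}{-14}}{\left(-1\right) 7} - 5\right) = 13 \left(\frac{6 - \frac{1}{14}}{-7} - 5\right) = 13 \left(\frac{83}{14} \left(- \frac{1}{7}\right) - 5\right) = 13 \left(- \frac{83}{98} - 5\right) = 13 \left(- \frac{573}{98}\right) = - \frac{7449}{98}$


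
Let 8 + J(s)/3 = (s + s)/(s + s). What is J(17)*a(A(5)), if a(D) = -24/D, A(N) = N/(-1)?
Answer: -504/5 ≈ -100.80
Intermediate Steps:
A(N) = -N (A(N) = N*(-1) = -N)
J(s) = -21 (J(s) = -24 + 3*((s + s)/(s + s)) = -24 + 3*((2*s)/((2*s))) = -24 + 3*((2*s)*(1/(2*s))) = -24 + 3*1 = -24 + 3 = -21)
J(17)*a(A(5)) = -(-504)/((-1*5)) = -(-504)/(-5) = -(-504)*(-1)/5 = -21*24/5 = -504/5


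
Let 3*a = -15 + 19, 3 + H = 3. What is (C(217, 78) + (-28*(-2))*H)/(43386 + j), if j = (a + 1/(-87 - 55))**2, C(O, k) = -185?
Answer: -33573060/7873836961 ≈ -0.0042639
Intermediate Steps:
H = 0 (H = -3 + 3 = 0)
a = 4/3 (a = (-15 + 19)/3 = (1/3)*4 = 4/3 ≈ 1.3333)
j = 319225/181476 (j = (4/3 + 1/(-87 - 55))**2 = (4/3 + 1/(-142))**2 = (4/3 - 1/142)**2 = (565/426)**2 = 319225/181476 ≈ 1.7590)
(C(217, 78) + (-28*(-2))*H)/(43386 + j) = (-185 - 28*(-2)*0)/(43386 + 319225/181476) = (-185 + 56*0)/(7873836961/181476) = (-185 + 0)*(181476/7873836961) = -185*181476/7873836961 = -33573060/7873836961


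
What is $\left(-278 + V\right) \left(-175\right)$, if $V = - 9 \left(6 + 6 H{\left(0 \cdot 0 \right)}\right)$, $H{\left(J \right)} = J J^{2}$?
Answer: $58100$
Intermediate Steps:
$H{\left(J \right)} = J^{3}$
$V = -54$ ($V = - 9 \left(6 + 6 \left(0 \cdot 0\right)^{3}\right) = - 9 \left(6 + 6 \cdot 0^{3}\right) = - 9 \left(6 + 6 \cdot 0\right) = - 9 \left(6 + 0\right) = \left(-9\right) 6 = -54$)
$\left(-278 + V\right) \left(-175\right) = \left(-278 - 54\right) \left(-175\right) = \left(-332\right) \left(-175\right) = 58100$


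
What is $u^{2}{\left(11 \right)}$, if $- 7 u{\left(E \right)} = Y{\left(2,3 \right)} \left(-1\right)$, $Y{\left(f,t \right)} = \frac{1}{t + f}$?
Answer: $\frac{1}{1225} \approx 0.00081633$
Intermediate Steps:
$Y{\left(f,t \right)} = \frac{1}{f + t}$
$u{\left(E \right)} = \frac{1}{35}$ ($u{\left(E \right)} = - \frac{\frac{1}{2 + 3} \left(-1\right)}{7} = - \frac{\frac{1}{5} \left(-1\right)}{7} = \left(- \frac{1}{7}\right) \left(- \frac{1}{5}\right) = \frac{1}{35}$)
$u^{2}{\left(11 \right)} = \left(\frac{1}{35}\right)^{2} = \frac{1}{1225}$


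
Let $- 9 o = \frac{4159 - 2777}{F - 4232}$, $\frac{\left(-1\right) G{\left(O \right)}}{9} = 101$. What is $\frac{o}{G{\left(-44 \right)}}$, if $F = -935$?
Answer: $- \frac{1382}{42271227} \approx -3.2694 \cdot 10^{-5}$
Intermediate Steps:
$G{\left(O \right)} = -909$ ($G{\left(O \right)} = \left(-9\right) 101 = -909$)
$o = \frac{1382}{46503}$ ($o = - \frac{\left(4159 - 2777\right) \frac{1}{-935 - 4232}}{9} = - \frac{1382 \frac{1}{-5167}}{9} = - \frac{1382 \left(- \frac{1}{5167}\right)}{9} = \left(- \frac{1}{9}\right) \left(- \frac{1382}{5167}\right) = \frac{1382}{46503} \approx 0.029719$)
$\frac{o}{G{\left(-44 \right)}} = \frac{1382}{46503 \left(-909\right)} = \frac{1382}{46503} \left(- \frac{1}{909}\right) = - \frac{1382}{42271227}$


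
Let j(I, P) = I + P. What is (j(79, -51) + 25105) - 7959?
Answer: 17174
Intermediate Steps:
(j(79, -51) + 25105) - 7959 = ((79 - 51) + 25105) - 7959 = (28 + 25105) - 7959 = 25133 - 7959 = 17174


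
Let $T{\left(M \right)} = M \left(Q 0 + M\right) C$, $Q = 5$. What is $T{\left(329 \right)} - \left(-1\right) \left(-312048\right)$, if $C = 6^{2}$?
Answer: $3584628$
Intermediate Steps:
$C = 36$
$T{\left(M \right)} = 36 M^{2}$ ($T{\left(M \right)} = M \left(5 \cdot 0 + M\right) 36 = M \left(0 + M\right) 36 = M M 36 = M^{2} \cdot 36 = 36 M^{2}$)
$T{\left(329 \right)} - \left(-1\right) \left(-312048\right) = 36 \cdot 329^{2} - \left(-1\right) \left(-312048\right) = 36 \cdot 108241 - 312048 = 3896676 - 312048 = 3584628$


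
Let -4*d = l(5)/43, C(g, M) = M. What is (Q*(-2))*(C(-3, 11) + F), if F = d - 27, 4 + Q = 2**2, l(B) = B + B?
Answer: 0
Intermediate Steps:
l(B) = 2*B
Q = 0 (Q = -4 + 2**2 = -4 + 4 = 0)
d = -5/86 (d = -2*5/(4*43) = -5/(2*43) = -1/4*10/43 = -5/86 ≈ -0.058140)
F = -2327/86 (F = -5/86 - 27 = -2327/86 ≈ -27.058)
(Q*(-2))*(C(-3, 11) + F) = (0*(-2))*(11 - 2327/86) = 0*(-1381/86) = 0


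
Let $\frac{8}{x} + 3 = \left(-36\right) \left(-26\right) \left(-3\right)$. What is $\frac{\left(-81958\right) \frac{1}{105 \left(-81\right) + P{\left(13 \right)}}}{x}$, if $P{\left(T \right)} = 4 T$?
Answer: $- \frac{115191969}{33812} \approx -3406.8$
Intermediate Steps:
$x = - \frac{8}{2811}$ ($x = \frac{8}{-3 + \left(-36\right) \left(-26\right) \left(-3\right)} = \frac{8}{-3 + 936 \left(-3\right)} = \frac{8}{-3 - 2808} = \frac{8}{-2811} = 8 \left(- \frac{1}{2811}\right) = - \frac{8}{2811} \approx -0.002846$)
$\frac{\left(-81958\right) \frac{1}{105 \left(-81\right) + P{\left(13 \right)}}}{x} = \frac{\left(-81958\right) \frac{1}{105 \left(-81\right) + 4 \cdot 13}}{- \frac{8}{2811}} = - \frac{81958}{-8505 + 52} \left(- \frac{2811}{8}\right) = - \frac{81958}{-8453} \left(- \frac{2811}{8}\right) = \left(-81958\right) \left(- \frac{1}{8453}\right) \left(- \frac{2811}{8}\right) = \frac{81958}{8453} \left(- \frac{2811}{8}\right) = - \frac{115191969}{33812}$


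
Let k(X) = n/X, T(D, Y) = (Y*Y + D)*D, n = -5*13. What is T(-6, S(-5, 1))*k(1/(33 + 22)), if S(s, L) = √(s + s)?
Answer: -343200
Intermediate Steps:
S(s, L) = √2*√s (S(s, L) = √(2*s) = √2*√s)
n = -65
T(D, Y) = D*(D + Y²) (T(D, Y) = (Y² + D)*D = (D + Y²)*D = D*(D + Y²))
k(X) = -65/X
T(-6, S(-5, 1))*k(1/(33 + 22)) = (-6*(-6 + (√2*√(-5))²))*(-65/(1/(33 + 22))) = (-6*(-6 + (√2*(I*√5))²))*(-65/(1/55)) = (-6*(-6 + (I*√10)²))*(-65/1/55) = (-6*(-6 - 10))*(-65*55) = -6*(-16)*(-3575) = 96*(-3575) = -343200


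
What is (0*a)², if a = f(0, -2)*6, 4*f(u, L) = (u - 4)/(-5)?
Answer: 0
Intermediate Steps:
f(u, L) = ⅕ - u/20 (f(u, L) = ((u - 4)/(-5))/4 = ((-4 + u)*(-⅕))/4 = (⅘ - u/5)/4 = ⅕ - u/20)
a = 6/5 (a = (⅕ - 1/20*0)*6 = (⅕ + 0)*6 = (⅕)*6 = 6/5 ≈ 1.2000)
(0*a)² = (0*(6/5))² = 0² = 0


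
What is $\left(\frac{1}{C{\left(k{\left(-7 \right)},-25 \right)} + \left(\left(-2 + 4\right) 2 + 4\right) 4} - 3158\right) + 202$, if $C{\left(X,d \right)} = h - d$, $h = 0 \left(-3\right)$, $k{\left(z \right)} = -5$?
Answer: $- \frac{168491}{57} \approx -2956.0$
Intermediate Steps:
$h = 0$
$C{\left(X,d \right)} = - d$ ($C{\left(X,d \right)} = 0 - d = - d$)
$\left(\frac{1}{C{\left(k{\left(-7 \right)},-25 \right)} + \left(\left(-2 + 4\right) 2 + 4\right) 4} - 3158\right) + 202 = \left(\frac{1}{\left(-1\right) \left(-25\right) + \left(\left(-2 + 4\right) 2 + 4\right) 4} - 3158\right) + 202 = \left(\frac{1}{25 + \left(2 \cdot 2 + 4\right) 4} - 3158\right) + 202 = \left(\frac{1}{25 + \left(4 + 4\right) 4} - 3158\right) + 202 = \left(\frac{1}{25 + 8 \cdot 4} - 3158\right) + 202 = \left(\frac{1}{25 + 32} - 3158\right) + 202 = \left(\frac{1}{57} - 3158\right) + 202 = - \frac{180005}{57} + 202 = - \frac{168491}{57}$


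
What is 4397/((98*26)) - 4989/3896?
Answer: 1104685/2481752 ≈ 0.44512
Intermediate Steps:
4397/((98*26)) - 4989/3896 = 4397/2548 - 4989*1/3896 = 4397*(1/2548) - 4989/3896 = 4397/2548 - 4989/3896 = 1104685/2481752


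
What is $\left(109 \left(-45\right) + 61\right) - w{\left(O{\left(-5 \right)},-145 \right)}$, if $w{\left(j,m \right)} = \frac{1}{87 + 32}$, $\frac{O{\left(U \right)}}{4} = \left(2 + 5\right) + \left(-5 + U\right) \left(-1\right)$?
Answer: $- \frac{576437}{119} \approx -4844.0$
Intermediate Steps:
$O{\left(U \right)} = 48 - 4 U$ ($O{\left(U \right)} = 4 \left(\left(2 + 5\right) + \left(-5 + U\right) \left(-1\right)\right) = 4 \left(7 - \left(-5 + U\right)\right) = 4 \left(12 - U\right) = 48 - 4 U$)
$w{\left(j,m \right)} = \frac{1}{119}$
$\left(109 \left(-45\right) + 61\right) - w{\left(O{\left(-5 \right)},-145 \right)} = \left(109 \left(-45\right) + 61\right) - \frac{1}{119} = \left(-4905 + 61\right) - \frac{1}{119} = -4844 - \frac{1}{119} = - \frac{576437}{119}$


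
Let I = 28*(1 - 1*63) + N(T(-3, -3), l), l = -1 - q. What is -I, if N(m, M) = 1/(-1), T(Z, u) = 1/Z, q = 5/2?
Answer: 1737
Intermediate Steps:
q = 5/2 (q = 5*(½) = 5/2 ≈ 2.5000)
l = -7/2 (l = -1 - 1*5/2 = -1 - 5/2 = -7/2 ≈ -3.5000)
N(m, M) = -1
I = -1737 (I = 28*(1 - 1*63) - 1 = 28*(1 - 63) - 1 = 28*(-62) - 1 = -1736 - 1 = -1737)
-I = -1*(-1737) = 1737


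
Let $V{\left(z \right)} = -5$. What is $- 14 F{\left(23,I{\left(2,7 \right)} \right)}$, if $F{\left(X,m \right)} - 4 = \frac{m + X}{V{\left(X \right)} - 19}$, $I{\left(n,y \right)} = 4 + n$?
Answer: $- \frac{469}{12} \approx -39.083$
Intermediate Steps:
$F{\left(X,m \right)} = 4 - \frac{X}{24} - \frac{m}{24}$ ($F{\left(X,m \right)} = 4 + \frac{m + X}{-5 - 19} = 4 + \frac{X + m}{-24} = 4 + \left(X + m\right) \left(- \frac{1}{24}\right) = 4 - \left(\frac{X}{24} + \frac{m}{24}\right) = 4 - \frac{X}{24} - \frac{m}{24}$)
$- 14 F{\left(23,I{\left(2,7 \right)} \right)} = - 14 \left(4 - \frac{23}{24} - \frac{4 + 2}{24}\right) = - 14 \left(4 - \frac{23}{24} - \frac{1}{4}\right) = \left(-14\right) \frac{67}{24} = - \frac{469}{12}$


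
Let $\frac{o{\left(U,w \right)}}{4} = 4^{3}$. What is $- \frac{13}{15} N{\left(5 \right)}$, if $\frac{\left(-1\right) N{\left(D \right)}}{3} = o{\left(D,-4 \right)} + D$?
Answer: $\frac{3393}{5} \approx 678.6$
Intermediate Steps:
$o{\left(U,w \right)} = 256$ ($o{\left(U,w \right)} = 4 \cdot 4^{3} = 4 \cdot 64 = 256$)
$N{\left(D \right)} = -768 - 3 D$ ($N{\left(D \right)} = - 3 \left(256 + D\right) = -768 - 3 D$)
$- \frac{13}{15} N{\left(5 \right)} = - \frac{13}{15} \left(-768 - 15\right) = \left(-13\right) \frac{1}{15} \left(-768 - 15\right) = \left(- \frac{13}{15}\right) \left(-783\right) = \frac{3393}{5}$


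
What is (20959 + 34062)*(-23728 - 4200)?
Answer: -1536626488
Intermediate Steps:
(20959 + 34062)*(-23728 - 4200) = 55021*(-27928) = -1536626488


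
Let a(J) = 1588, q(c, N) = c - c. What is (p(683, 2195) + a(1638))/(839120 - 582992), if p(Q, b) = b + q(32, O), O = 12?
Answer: 1261/85376 ≈ 0.014770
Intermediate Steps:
q(c, N) = 0
p(Q, b) = b (p(Q, b) = b + 0 = b)
(p(683, 2195) + a(1638))/(839120 - 582992) = (2195 + 1588)/(839120 - 582992) = 3783/256128 = 3783*(1/256128) = 1261/85376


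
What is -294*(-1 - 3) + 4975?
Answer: 6151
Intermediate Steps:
-294*(-1 - 3) + 4975 = -294*(-4) + 4975 = 1176 + 4975 = 6151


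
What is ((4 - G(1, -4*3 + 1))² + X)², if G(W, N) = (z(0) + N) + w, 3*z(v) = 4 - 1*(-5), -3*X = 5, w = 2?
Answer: 87025/9 ≈ 9669.4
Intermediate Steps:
X = -5/3 (X = -⅓*5 = -5/3 ≈ -1.6667)
z(v) = 3 (z(v) = (4 - 1*(-5))/3 = (4 + 5)/3 = (⅓)*9 = 3)
G(W, N) = 5 + N (G(W, N) = (3 + N) + 2 = 5 + N)
((4 - G(1, -4*3 + 1))² + X)² = ((4 - (5 + (-4*3 + 1)))² - 5/3)² = ((4 - (5 + (-12 + 1)))² - 5/3)² = ((4 - (5 - 11))² - 5/3)² = ((4 - 1*(-6))² - 5/3)² = ((4 + 6)² - 5/3)² = (10² - 5/3)² = (100 - 5/3)² = (295/3)² = 87025/9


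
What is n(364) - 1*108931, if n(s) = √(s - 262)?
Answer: -108931 + √102 ≈ -1.0892e+5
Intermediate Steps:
n(s) = √(-262 + s)
n(364) - 1*108931 = √(-262 + 364) - 1*108931 = √102 - 108931 = -108931 + √102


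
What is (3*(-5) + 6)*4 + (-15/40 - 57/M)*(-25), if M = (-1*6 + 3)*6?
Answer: -2539/24 ≈ -105.79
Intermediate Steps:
M = -18 (M = (-6 + 3)*6 = -3*6 = -18)
(3*(-5) + 6)*4 + (-15/40 - 57/M)*(-25) = (3*(-5) + 6)*4 + (-15/40 - 57/(-18))*(-25) = (-15 + 6)*4 + (-15*1/40 - 57*(-1/18))*(-25) = -9*4 + (-3/8 + 19/6)*(-25) = -36 + (67/24)*(-25) = -36 - 1675/24 = -2539/24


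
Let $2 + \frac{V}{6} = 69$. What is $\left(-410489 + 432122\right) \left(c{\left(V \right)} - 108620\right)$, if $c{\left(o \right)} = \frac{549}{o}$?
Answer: $- \frac{314866086801}{134} \approx -2.3497 \cdot 10^{9}$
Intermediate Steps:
$V = 402$ ($V = -12 + 6 \cdot 69 = -12 + 414 = 402$)
$\left(-410489 + 432122\right) \left(c{\left(V \right)} - 108620\right) = \left(-410489 + 432122\right) \left(\frac{549}{402} - 108620\right) = 21633 \left(549 \cdot \frac{1}{402} - 108620\right) = 21633 \left(\frac{183}{134} - 108620\right) = 21633 \left(- \frac{14554897}{134}\right) = - \frac{314866086801}{134}$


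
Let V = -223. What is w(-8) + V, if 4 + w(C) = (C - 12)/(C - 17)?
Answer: -1131/5 ≈ -226.20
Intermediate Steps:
w(C) = -4 + (-12 + C)/(-17 + C) (w(C) = -4 + (C - 12)/(C - 17) = -4 + (-12 + C)/(-17 + C))
w(-8) + V = (56 - 3*(-8))/(-17 - 8) - 223 = (56 + 24)/(-25) - 223 = -1/25*80 - 223 = -16/5 - 223 = -1131/5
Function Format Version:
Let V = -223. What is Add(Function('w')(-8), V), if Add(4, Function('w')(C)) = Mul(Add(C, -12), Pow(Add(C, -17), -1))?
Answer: Rational(-1131, 5) ≈ -226.20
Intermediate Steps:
Function('w')(C) = Add(-4, Mul(Pow(Add(-17, C), -1), Add(-12, C))) (Function('w')(C) = Add(-4, Mul(Add(C, -12), Pow(Add(C, -17), -1))) = Add(-4, Mul(Add(-12, C), Pow(Add(-17, C), -1))) = Add(-4, Mul(Pow(Add(-17, C), -1), Add(-12, C))))
Add(Function('w')(-8), V) = Add(Mul(Pow(Add(-17, -8), -1), Add(56, Mul(-3, -8))), -223) = Add(Mul(Pow(-25, -1), Add(56, 24)), -223) = Add(Mul(Rational(-1, 25), 80), -223) = Add(Rational(-16, 5), -223) = Rational(-1131, 5)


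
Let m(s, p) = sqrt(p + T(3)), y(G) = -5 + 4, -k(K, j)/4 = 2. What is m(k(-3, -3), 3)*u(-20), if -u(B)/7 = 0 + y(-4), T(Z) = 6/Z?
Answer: 7*sqrt(5) ≈ 15.652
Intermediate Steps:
k(K, j) = -8 (k(K, j) = -4*2 = -8)
y(G) = -1
m(s, p) = sqrt(2 + p) (m(s, p) = sqrt(p + 6/3) = sqrt(p + 6*(1/3)) = sqrt(p + 2) = sqrt(2 + p))
u(B) = 7 (u(B) = -7*(0 - 1) = -7*(-1) = 7)
m(k(-3, -3), 3)*u(-20) = sqrt(2 + 3)*7 = sqrt(5)*7 = 7*sqrt(5)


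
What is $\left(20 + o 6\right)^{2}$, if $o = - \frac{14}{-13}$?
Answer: $\frac{118336}{169} \approx 700.21$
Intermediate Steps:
$o = \frac{14}{13}$ ($o = \left(-14\right) \left(- \frac{1}{13}\right) = \frac{14}{13} \approx 1.0769$)
$\left(20 + o 6\right)^{2} = \left(20 + \frac{14}{13} \cdot 6\right)^{2} = \left(20 + \frac{84}{13}\right)^{2} = \left(\frac{344}{13}\right)^{2} = \frac{118336}{169}$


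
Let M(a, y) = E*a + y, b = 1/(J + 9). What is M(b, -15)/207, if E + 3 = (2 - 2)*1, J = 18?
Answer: -136/1863 ≈ -0.073001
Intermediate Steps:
E = -3 (E = -3 + (2 - 2)*1 = -3 + 0*1 = -3 + 0 = -3)
b = 1/27 (b = 1/(18 + 9) = 1/27 ≈ 0.037037)
M(a, y) = y - 3*a (M(a, y) = -3*a + y = y - 3*a)
M(b, -15)/207 = (-15 - 3*1/27)/207 = (-15 - ⅑)*(1/207) = -136/9*1/207 = -136/1863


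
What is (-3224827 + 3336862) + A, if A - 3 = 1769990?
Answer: 1882028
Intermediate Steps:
A = 1769993 (A = 3 + 1769990 = 1769993)
(-3224827 + 3336862) + A = (-3224827 + 3336862) + 1769993 = 112035 + 1769993 = 1882028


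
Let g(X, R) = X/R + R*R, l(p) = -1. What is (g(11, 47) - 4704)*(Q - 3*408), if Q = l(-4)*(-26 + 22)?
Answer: 143049880/47 ≈ 3.0436e+6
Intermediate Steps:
Q = 4 (Q = -(-26 + 22) = -1*(-4) = 4)
g(X, R) = R² + X/R (g(X, R) = X/R + R² = R² + X/R)
(g(11, 47) - 4704)*(Q - 3*408) = ((11 + 47³)/47 - 4704)*(4 - 3*408) = ((11 + 103823)/47 - 4704)*(4 - 1224) = ((1/47)*103834 - 4704)*(-1220) = (103834/47 - 4704)*(-1220) = -117254/47*(-1220) = 143049880/47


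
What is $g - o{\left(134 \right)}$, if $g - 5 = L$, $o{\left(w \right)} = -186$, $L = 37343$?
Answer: $37534$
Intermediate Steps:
$g = 37348$ ($g = 5 + 37343 = 37348$)
$g - o{\left(134 \right)} = 37348 - -186 = 37348 + 186 = 37534$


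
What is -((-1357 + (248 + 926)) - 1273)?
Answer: 1456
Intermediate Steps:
-((-1357 + (248 + 926)) - 1273) = -((-1357 + 1174) - 1273) = -(-183 - 1273) = -1*(-1456) = 1456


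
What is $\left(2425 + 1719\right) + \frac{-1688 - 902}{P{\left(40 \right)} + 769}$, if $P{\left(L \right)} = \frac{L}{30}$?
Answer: $\frac{9569014}{2311} \approx 4140.6$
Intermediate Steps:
$P{\left(L \right)} = \frac{L}{30}$ ($P{\left(L \right)} = L \frac{1}{30} = \frac{L}{30}$)
$\left(2425 + 1719\right) + \frac{-1688 - 902}{P{\left(40 \right)} + 769} = \left(2425 + 1719\right) + \frac{-1688 - 902}{\frac{1}{30} \cdot 40 + 769} = 4144 - \frac{2590}{\frac{4}{3} + 769} = 4144 - \frac{2590}{\frac{2311}{3}} = 4144 - \frac{7770}{2311} = \frac{9569014}{2311}$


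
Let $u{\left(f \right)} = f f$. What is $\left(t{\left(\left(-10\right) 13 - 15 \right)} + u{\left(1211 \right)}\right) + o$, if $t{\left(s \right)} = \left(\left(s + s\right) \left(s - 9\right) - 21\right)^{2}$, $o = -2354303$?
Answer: $1991752539$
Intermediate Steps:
$u{\left(f \right)} = f^{2}$
$t{\left(s \right)} = \left(-21 + 2 s \left(-9 + s\right)\right)^{2}$ ($t{\left(s \right)} = \left(2 s \left(-9 + s\right) - 21\right)^{2} = \left(-21 + 2 s \left(-9 + s\right)\right)^{2}$)
$\left(t{\left(\left(-10\right) 13 - 15 \right)} + u{\left(1211 \right)}\right) + o = \left(\left(21 - 2 \left(\left(-10\right) 13 - 15\right)^{2} + 18 \left(\left(-10\right) 13 - 15\right)\right)^{2} + 1211^{2}\right) - 2354303 = \left(\left(21 - 2 \left(-130 - 15\right)^{2} + 18 \left(-130 - 15\right)\right)^{2} + 1466521\right) - 2354303 = \left(\left(21 - 2 \left(-145\right)^{2} + 18 \left(-145\right)\right)^{2} + 1466521\right) - 2354303 = \left(\left(21 - 42050 - 2610\right)^{2} + 1466521\right) - 2354303 = \left(\left(-44639\right)^{2} + 1466521\right) - 2354303 = \left(1992640321 + 1466521\right) - 2354303 = 1994106842 - 2354303 = 1991752539$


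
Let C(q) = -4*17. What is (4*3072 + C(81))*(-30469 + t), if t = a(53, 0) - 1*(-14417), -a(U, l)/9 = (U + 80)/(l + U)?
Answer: -10410865660/53 ≈ -1.9643e+8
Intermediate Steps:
a(U, l) = -9*(80 + U)/(U + l) (a(U, l) = -9*(U + 80)/(l + U) = -9*(80 + U)/(U + l))
C(q) = -68
t = 762904/53 (t = 9*(-80 - 1*53)/(53 + 0) - 1*(-14417) = 9*(-80 - 53)/53 + 14417 = 9*(1/53)*(-133) + 14417 = -1197/53 + 14417 = 762904/53 ≈ 14394.)
(4*3072 + C(81))*(-30469 + t) = (4*3072 - 68)*(-30469 + 762904/53) = (12288 - 68)*(-851953/53) = 12220*(-851953/53) = -10410865660/53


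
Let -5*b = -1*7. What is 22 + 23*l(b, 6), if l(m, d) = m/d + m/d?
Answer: 491/15 ≈ 32.733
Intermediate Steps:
b = 7/5 (b = -(-1)*7/5 = -⅕*(-7) = 7/5 ≈ 1.4000)
l(m, d) = 2*m/d
22 + 23*l(b, 6) = 22 + 23*(2*(7/5)/6) = 22 + 23*(2*(7/5)*(⅙)) = 22 + 23*(7/15) = 22 + 161/15 = 491/15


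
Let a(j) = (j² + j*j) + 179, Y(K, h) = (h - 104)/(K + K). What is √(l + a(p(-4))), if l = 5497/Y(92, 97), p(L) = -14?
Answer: 3*I*√783573/7 ≈ 379.37*I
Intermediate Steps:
Y(K, h) = (-104 + h)/(2*K) (Y(K, h) = (-104 + h)/((2*K)) = (-104 + h)*(1/(2*K)) = (-104 + h)/(2*K))
a(j) = 179 + 2*j² (a(j) = (j² + j²) + 179 = 2*j² + 179 = 179 + 2*j²)
l = -1011448/7 (l = 5497/(((½)*(-104 + 97)/92)) = 5497/(((½)*(1/92)*(-7))) = 5497/(-7/184) = 5497*(-184/7) = -1011448/7 ≈ -1.4449e+5)
√(l + a(p(-4))) = √(-1011448/7 + (179 + 2*(-14)²)) = √(-1011448/7 + (179 + 2*196)) = √(-1011448/7 + (179 + 392)) = √(-1011448/7 + 571) = √(-1007451/7) = 3*I*√783573/7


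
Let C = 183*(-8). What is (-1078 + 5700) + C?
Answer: 3158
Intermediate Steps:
C = -1464
(-1078 + 5700) + C = (-1078 + 5700) - 1464 = 4622 - 1464 = 3158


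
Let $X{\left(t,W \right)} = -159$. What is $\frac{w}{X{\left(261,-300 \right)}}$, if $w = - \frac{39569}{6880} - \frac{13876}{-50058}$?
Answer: $\frac{942639061}{27379723680} \approx 0.034428$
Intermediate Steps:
$w = - \frac{942639061}{172199520}$ ($w = \left(-39569\right) \frac{1}{6880} - - \frac{6938}{25029} = - \frac{39569}{6880} + \frac{6938}{25029} = - \frac{942639061}{172199520} \approx -5.4741$)
$\frac{w}{X{\left(261,-300 \right)}} = - \frac{942639061}{172199520 \left(-159\right)} = \left(- \frac{942639061}{172199520}\right) \left(- \frac{1}{159}\right) = \frac{942639061}{27379723680}$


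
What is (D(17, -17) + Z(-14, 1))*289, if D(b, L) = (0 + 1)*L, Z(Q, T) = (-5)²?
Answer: 2312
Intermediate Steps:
Z(Q, T) = 25
D(b, L) = L (D(b, L) = 1*L = L)
(D(17, -17) + Z(-14, 1))*289 = (-17 + 25)*289 = 8*289 = 2312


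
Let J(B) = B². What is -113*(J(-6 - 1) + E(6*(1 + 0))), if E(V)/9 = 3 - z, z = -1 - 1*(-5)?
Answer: -4520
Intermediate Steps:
z = 4 (z = -1 + 5 = 4)
E(V) = -9 (E(V) = 9*(3 - 1*4) = 9*(3 - 4) = 9*(-1) = -9)
-113*(J(-6 - 1) + E(6*(1 + 0))) = -113*((-6 - 1)² - 9) = -113*((-7)² - 9) = -113*(49 - 9) = -113*40 = -4520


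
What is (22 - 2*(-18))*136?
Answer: 7888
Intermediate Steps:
(22 - 2*(-18))*136 = (22 + 36)*136 = 58*136 = 7888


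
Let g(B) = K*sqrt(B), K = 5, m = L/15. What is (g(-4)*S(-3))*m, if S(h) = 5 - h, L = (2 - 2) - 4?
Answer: -64*I/3 ≈ -21.333*I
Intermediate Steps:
L = -4 (L = 0 - 4 = -4)
m = -4/15 ≈ -0.26667
g(B) = 5*sqrt(B)
(g(-4)*S(-3))*m = ((5*sqrt(-4))*(5 - 1*(-3)))*(-4/15) = ((5*(2*I))*(5 + 3))*(-4/15) = ((10*I)*8)*(-4/15) = (80*I)*(-4/15) = -64*I/3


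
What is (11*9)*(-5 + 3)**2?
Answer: 396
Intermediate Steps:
(11*9)*(-5 + 3)**2 = 99*(-2)**2 = 99*4 = 396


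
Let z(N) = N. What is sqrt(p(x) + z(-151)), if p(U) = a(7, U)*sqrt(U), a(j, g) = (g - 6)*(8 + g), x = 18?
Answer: sqrt(-151 + 936*sqrt(2)) ≈ 34.245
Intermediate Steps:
a(j, g) = (-6 + g)*(8 + g)
p(U) = sqrt(U)*(-48 + U**2 + 2*U) (p(U) = (-48 + U**2 + 2*U)*sqrt(U) = sqrt(U)*(-48 + U**2 + 2*U))
sqrt(p(x) + z(-151)) = sqrt(sqrt(18)*(-48 + 18**2 + 2*18) - 151) = sqrt((3*sqrt(2))*(-48 + 324 + 36) - 151) = sqrt((3*sqrt(2))*312 - 151) = sqrt(936*sqrt(2) - 151) = sqrt(-151 + 936*sqrt(2))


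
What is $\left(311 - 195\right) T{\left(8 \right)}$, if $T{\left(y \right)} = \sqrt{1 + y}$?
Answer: $348$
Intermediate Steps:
$\left(311 - 195\right) T{\left(8 \right)} = \left(311 - 195\right) \sqrt{1 + 8} = 116 \sqrt{9} = 116 \cdot 3 = 348$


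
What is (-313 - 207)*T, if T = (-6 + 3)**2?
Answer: -4680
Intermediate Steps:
T = 9 (T = (-3)**2 = 9)
(-313 - 207)*T = (-313 - 207)*9 = -520*9 = -4680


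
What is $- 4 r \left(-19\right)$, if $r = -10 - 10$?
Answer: $-1520$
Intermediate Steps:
$r = -20$
$- 4 r \left(-19\right) = \left(-4\right) \left(-20\right) \left(-19\right) = 80 \left(-19\right) = -1520$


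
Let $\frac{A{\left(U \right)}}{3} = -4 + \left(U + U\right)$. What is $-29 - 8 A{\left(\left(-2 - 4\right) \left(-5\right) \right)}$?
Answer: $-1373$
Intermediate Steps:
$A{\left(U \right)} = -12 + 6 U$ ($A{\left(U \right)} = 3 \left(-4 + \left(U + U\right)\right) = 3 \left(-4 + 2 U\right) = -12 + 6 U$)
$-29 - 8 A{\left(\left(-2 - 4\right) \left(-5\right) \right)} = -29 - 8 \left(-12 + 6 \left(-2 - 4\right) \left(-5\right)\right) = -29 - 8 \left(-12 + 6 \left(\left(-6\right) \left(-5\right)\right)\right) = -29 - 8 \left(-12 + 6 \cdot 30\right) = -29 - 8 \left(-12 + 180\right) = -29 - 1344 = -1373$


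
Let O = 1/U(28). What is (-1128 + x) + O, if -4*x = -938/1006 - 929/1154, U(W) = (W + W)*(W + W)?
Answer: -1026269833921/910164416 ≈ -1127.6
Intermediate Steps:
U(W) = 4*W² (U(W) = (2*W)*(2*W) = 4*W²)
O = 1/3136 (O = 1/(4*28²) = 1/(4*784) = 1/3136 ≈ 0.00031888)
x = 1008513/2321848 (x = -(-938/1006 - 929/1154)/4 = -(-938*1/1006 - 929*1/1154)/4 = -(-469/503 - 929/1154)/4 = -¼*(-1008513/580462) = 1008513/2321848 ≈ 0.43436)
(-1128 + x) + O = (-1128 + 1008513/2321848) + 1/3136 = -2618036031/2321848 + 1/3136 = -1026269833921/910164416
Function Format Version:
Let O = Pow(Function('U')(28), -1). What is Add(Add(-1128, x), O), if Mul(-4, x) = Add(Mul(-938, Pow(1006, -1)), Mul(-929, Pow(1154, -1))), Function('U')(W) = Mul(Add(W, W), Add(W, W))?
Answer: Rational(-1026269833921, 910164416) ≈ -1127.6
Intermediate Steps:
Function('U')(W) = Mul(4, Pow(W, 2)) (Function('U')(W) = Mul(Mul(2, W), Mul(2, W)) = Mul(4, Pow(W, 2)))
O = Rational(1, 3136) (O = Pow(Mul(4, Pow(28, 2)), -1) = Pow(Mul(4, 784), -1) = Pow(3136, -1) = Rational(1, 3136) ≈ 0.00031888)
x = Rational(1008513, 2321848) (x = Mul(Rational(-1, 4), Add(Mul(-938, Pow(1006, -1)), Mul(-929, Pow(1154, -1)))) = Mul(Rational(-1, 4), Add(Mul(-938, Rational(1, 1006)), Mul(-929, Rational(1, 1154)))) = Mul(Rational(-1, 4), Add(Rational(-469, 503), Rational(-929, 1154))) = Mul(Rational(-1, 4), Rational(-1008513, 580462)) = Rational(1008513, 2321848) ≈ 0.43436)
Add(Add(-1128, x), O) = Add(Add(-1128, Rational(1008513, 2321848)), Rational(1, 3136)) = Add(Rational(-2618036031, 2321848), Rational(1, 3136)) = Rational(-1026269833921, 910164416)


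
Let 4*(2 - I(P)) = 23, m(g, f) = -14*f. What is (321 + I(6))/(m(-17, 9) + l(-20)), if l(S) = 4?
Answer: -1269/488 ≈ -2.6004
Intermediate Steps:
I(P) = -15/4 (I(P) = 2 - ¼*23 = 2 - 23/4 = -15/4)
(321 + I(6))/(m(-17, 9) + l(-20)) = (321 - 15/4)/(-14*9 + 4) = 1269/(4*(-126 + 4)) = (1269/4)/(-122) = (1269/4)*(-1/122) = -1269/488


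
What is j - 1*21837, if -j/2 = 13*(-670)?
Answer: -4417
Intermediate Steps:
j = 17420 (j = -26*(-670) = -2*(-8710) = 17420)
j - 1*21837 = 17420 - 1*21837 = 17420 - 21837 = -4417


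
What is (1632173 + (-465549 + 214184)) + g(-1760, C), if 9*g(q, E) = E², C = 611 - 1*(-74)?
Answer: 12896497/9 ≈ 1.4329e+6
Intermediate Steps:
C = 685 (C = 611 + 74 = 685)
g(q, E) = E²/9
(1632173 + (-465549 + 214184)) + g(-1760, C) = (1632173 + (-465549 + 214184)) + (⅑)*685² = (1632173 - 251365) + (⅑)*469225 = 1380808 + 469225/9 = 12896497/9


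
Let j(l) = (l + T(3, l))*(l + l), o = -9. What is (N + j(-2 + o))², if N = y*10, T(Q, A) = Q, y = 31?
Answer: 236196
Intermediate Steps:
j(l) = 2*l*(3 + l) (j(l) = (l + 3)*(l + l) = (3 + l)*(2*l) = 2*l*(3 + l))
N = 310 (N = 31*10 = 310)
(N + j(-2 + o))² = (310 + 2*(-2 - 9)*(3 + (-2 - 9)))² = (310 + 2*(-11)*(3 - 11))² = (310 + 2*(-11)*(-8))² = (310 + 176)² = 486² = 236196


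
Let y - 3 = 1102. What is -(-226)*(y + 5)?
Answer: 250860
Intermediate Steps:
y = 1105 (y = 3 + 1102 = 1105)
-(-226)*(y + 5) = -(-226)*(1105 + 5) = -(-226)*1110 = -1*(-250860) = 250860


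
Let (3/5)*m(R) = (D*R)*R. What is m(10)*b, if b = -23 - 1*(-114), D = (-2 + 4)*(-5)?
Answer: -455000/3 ≈ -1.5167e+5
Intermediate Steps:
D = -10 (D = 2*(-5) = -10)
b = 91 (b = -23 + 114 = 91)
m(R) = -50*R²/3 (m(R) = 5*((-10*R)*R)/3 = 5*(-10*R²)/3 = -50*R²/3)
m(10)*b = -50/3*10²*91 = -50/3*100*91 = -5000/3*91 = -455000/3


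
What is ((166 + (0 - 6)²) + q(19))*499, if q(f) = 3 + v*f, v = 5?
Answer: 149700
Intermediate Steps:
q(f) = 3 + 5*f
((166 + (0 - 6)²) + q(19))*499 = ((166 + (0 - 6)²) + (3 + 5*19))*499 = ((166 + (-6)²) + (3 + 95))*499 = ((166 + 36) + 98)*499 = (202 + 98)*499 = 300*499 = 149700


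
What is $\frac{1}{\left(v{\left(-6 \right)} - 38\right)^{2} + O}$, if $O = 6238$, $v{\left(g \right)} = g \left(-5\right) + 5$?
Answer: $\frac{1}{6247} \approx 0.00016008$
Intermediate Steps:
$v{\left(g \right)} = 5 - 5 g$ ($v{\left(g \right)} = - 5 g + 5 = 5 - 5 g$)
$\frac{1}{\left(v{\left(-6 \right)} - 38\right)^{2} + O} = \frac{1}{\left(\left(5 - -30\right) - 38\right)^{2} + 6238} = \frac{1}{\left(\left(5 + 30\right) - 38\right)^{2} + 6238} = \frac{1}{\left(35 - 38\right)^{2} + 6238} = \frac{1}{\left(-3\right)^{2} + 6238} = \frac{1}{9 + 6238} = \frac{1}{6247}$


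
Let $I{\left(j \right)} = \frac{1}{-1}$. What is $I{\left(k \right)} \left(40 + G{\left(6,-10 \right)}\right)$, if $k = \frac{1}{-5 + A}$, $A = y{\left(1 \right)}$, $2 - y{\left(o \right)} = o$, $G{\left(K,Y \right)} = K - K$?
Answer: $-40$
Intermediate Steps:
$G{\left(K,Y \right)} = 0$
$y{\left(o \right)} = 2 - o$
$A = 1$ ($A = 2 - 1 = 1$)
$k = - \frac{1}{4}$ ($k = \frac{1}{-5 + 1} = \frac{1}{-4} = - \frac{1}{4} \approx -0.25$)
$I{\left(j \right)} = -1$
$I{\left(k \right)} \left(40 + G{\left(6,-10 \right)}\right) = - (40 + 0) = \left(-1\right) 40 = -40$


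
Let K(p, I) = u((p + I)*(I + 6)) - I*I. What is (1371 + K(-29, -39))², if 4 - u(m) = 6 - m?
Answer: 4376464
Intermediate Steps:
u(m) = -2 + m (u(m) = 4 - (6 - m) = 4 + (-6 + m) = -2 + m)
K(p, I) = -2 - I² + (6 + I)*(I + p) (K(p, I) = (-2 + (p + I)*(I + 6)) - I*I = (-2 + (I + p)*(6 + I)) - I² = (-2 + (6 + I)*(I + p)) - I² = -2 - I² + (6 + I)*(I + p))
(1371 + K(-29, -39))² = (1371 + (-2 + 6*(-39) + 6*(-29) - 39*(-29)))² = (1371 + (-2 - 234 - 174 + 1131))² = (1371 + 721)² = 2092² = 4376464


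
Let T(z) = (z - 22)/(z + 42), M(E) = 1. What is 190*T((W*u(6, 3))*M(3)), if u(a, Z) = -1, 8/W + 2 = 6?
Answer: -114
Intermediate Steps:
W = 2 (W = 8/(-2 + 6) = 8/4 = 8*(¼) = 2)
T(z) = (-22 + z)/(42 + z)
190*T((W*u(6, 3))*M(3)) = 190*((-22 + (2*(-1))*1)/(42 + (2*(-1))*1)) = 190*((-22 - 2*1)/(42 - 2*1)) = 190*((-22 - 2)/(42 - 2)) = 190*(-24/40) = 190*((1/40)*(-24)) = 190*(-⅗) = -114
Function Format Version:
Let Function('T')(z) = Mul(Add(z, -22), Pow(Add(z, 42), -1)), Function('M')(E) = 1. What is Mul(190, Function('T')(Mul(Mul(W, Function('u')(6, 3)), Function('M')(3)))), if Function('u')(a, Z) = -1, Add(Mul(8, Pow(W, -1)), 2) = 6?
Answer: -114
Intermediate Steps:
W = 2 (W = Mul(8, Pow(Add(-2, 6), -1)) = Mul(8, Pow(4, -1)) = Mul(8, Rational(1, 4)) = 2)
Function('T')(z) = Mul(Pow(Add(42, z), -1), Add(-22, z)) (Function('T')(z) = Mul(Add(-22, z), Pow(Add(42, z), -1)) = Mul(Pow(Add(42, z), -1), Add(-22, z)))
Mul(190, Function('T')(Mul(Mul(W, Function('u')(6, 3)), Function('M')(3)))) = Mul(190, Mul(Pow(Add(42, Mul(Mul(2, -1), 1)), -1), Add(-22, Mul(Mul(2, -1), 1)))) = Mul(190, Mul(Pow(Add(42, Mul(-2, 1)), -1), Add(-22, Mul(-2, 1)))) = Mul(190, Mul(Pow(Add(42, -2), -1), Add(-22, -2))) = Mul(190, Mul(Pow(40, -1), -24)) = Mul(190, Mul(Rational(1, 40), -24)) = Mul(190, Rational(-3, 5)) = -114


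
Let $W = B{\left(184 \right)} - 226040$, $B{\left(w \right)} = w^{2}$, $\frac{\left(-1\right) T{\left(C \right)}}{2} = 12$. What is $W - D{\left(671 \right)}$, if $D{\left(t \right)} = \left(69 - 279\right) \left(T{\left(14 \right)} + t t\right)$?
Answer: $94353386$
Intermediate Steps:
$T{\left(C \right)} = -24$ ($T{\left(C \right)} = \left(-2\right) 12 = -24$)
$W = -192184$ ($W = 184^{2} - 226040 = 33856 - 226040 = -192184$)
$D{\left(t \right)} = 5040 - 210 t^{2}$ ($D{\left(t \right)} = \left(69 - 279\right) \left(-24 + t t\right) = - 210 \left(-24 + t^{2}\right) = 5040 - 210 t^{2}$)
$W - D{\left(671 \right)} = -192184 - \left(5040 - 210 \cdot 671^{2}\right) = -192184 - \left(5040 - 94550610\right) = -192184 - -94545570 = -192184 + 94545570 = 94353386$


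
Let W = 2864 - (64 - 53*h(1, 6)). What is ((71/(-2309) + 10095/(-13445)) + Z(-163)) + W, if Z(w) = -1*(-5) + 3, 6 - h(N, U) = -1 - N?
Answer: 20062315242/6208901 ≈ 3231.2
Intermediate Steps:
h(N, U) = 7 + N (h(N, U) = 6 - (-1 - N) = 6 + (1 + N) = 7 + N)
Z(w) = 8 (Z(w) = 5 + 3 = 8)
W = 3224 (W = 2864 - (64 - 53*(7 + 1)) = 2864 - (64 - 53*8) = 2864 - (64 - 424) = 2864 - 1*(-360) = 2864 + 360 = 3224)
((71/(-2309) + 10095/(-13445)) + Z(-163)) + W = ((71/(-2309) + 10095/(-13445)) + 8) + 3224 = ((71*(-1/2309) + 10095*(-1/13445)) + 8) + 3224 = ((-71/2309 - 2019/2689) + 8) + 3224 = (-4852790/6208901 + 8) + 3224 = 44818418/6208901 + 3224 = 20062315242/6208901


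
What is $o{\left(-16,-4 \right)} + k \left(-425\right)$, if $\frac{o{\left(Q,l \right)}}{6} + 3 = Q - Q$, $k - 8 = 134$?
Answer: $-60368$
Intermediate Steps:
$k = 142$ ($k = 8 + 134 = 142$)
$o{\left(Q,l \right)} = -18$ ($o{\left(Q,l \right)} = -18 + 6 \left(Q - Q\right) = -18 + 6 \cdot 0 = -18 + 0 = -18$)
$o{\left(-16,-4 \right)} + k \left(-425\right) = -18 + 142 \left(-425\right) = -18 - 60350 = -60368$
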